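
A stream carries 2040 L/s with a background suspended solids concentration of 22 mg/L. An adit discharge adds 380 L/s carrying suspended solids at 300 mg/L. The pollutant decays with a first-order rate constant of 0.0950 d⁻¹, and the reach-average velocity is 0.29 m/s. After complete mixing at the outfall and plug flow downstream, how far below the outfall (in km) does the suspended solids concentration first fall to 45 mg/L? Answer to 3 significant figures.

Flow-weighted average: C = (2040·22.00 + 380.0·300.0) / 2420 = 158900/2420 = 65.65 mg/L.
Set 65.65·exp(−k·t) = 45 → t = ln(65.65/45)/k = 343500 s = 95.42 h.
Distance = v·t = 0.29·343500 = 99620 m = 99.62 km.

99.6 km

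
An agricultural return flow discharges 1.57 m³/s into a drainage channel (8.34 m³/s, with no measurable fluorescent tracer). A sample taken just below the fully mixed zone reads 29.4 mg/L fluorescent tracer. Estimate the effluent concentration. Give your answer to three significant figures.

Mass balance: 8.340·0 + 1.570·Cₑ = 9.910·29.40
→ Cₑ = (9.910·29.40 − 8.340·0) / 1.570 = 185.6 mg/L.

186 mg/L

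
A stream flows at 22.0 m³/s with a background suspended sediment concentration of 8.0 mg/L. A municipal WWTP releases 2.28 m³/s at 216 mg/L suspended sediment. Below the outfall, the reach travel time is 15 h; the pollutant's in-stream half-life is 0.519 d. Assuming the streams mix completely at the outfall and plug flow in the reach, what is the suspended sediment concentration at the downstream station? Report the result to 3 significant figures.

Flow-weighted average: C = (22.00·8.000 + 2.280·216.0) / 24.28 = 668.5/24.28 = 27.53 mg/L.
Half-life 0.519 d → k = ln 2 / 0.519 = 1.336 d⁻¹.
Applying C = C₀e^(−kt): 27.53 × 0.4340 = 11.95 mg/L.

11.9 mg/L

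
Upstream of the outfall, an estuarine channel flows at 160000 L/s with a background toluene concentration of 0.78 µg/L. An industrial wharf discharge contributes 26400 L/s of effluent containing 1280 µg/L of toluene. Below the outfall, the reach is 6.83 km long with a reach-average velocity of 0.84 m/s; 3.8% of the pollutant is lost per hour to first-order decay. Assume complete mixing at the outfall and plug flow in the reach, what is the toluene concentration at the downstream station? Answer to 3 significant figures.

After mixing, C = (160000·0.7800 + 26400·1280) / 186400 = 33920000/186400 = 182.0 µg/L.
Travel time t = 6.83·1000 / 0.84 = 8131 s = 2.259 h.
3.8%/h lost → k = −ln(1 − 0.038) = 0.03874 h⁻¹.
After decay, C = 182.0 × e^(−kt) = 182.0 × 0.9162 = 166.7 µg/L.

167 µg/L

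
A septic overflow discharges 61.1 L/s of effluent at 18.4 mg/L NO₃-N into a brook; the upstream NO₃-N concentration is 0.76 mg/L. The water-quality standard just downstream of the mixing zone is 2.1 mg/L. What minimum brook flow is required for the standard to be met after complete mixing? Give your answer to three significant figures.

Set C_mix = 2.1: (Q·0.7600 + 61.10·18.40) / (Q + 61.10) = 2.1
→ Q = 61.10·(18.40 − 2.1)/(2.1 − 0.7600) = 743.2 L/s.

743 L/s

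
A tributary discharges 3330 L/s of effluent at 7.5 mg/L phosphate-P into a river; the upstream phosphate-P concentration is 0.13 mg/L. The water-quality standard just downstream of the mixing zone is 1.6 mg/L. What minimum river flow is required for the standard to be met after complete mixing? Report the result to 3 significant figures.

13400 L/s

Set C_mix = 1.6: (Q·0.1300 + 3330·7.500) / (Q + 3330) = 1.6
→ Q = 3330·(7.500 − 1.6)/(1.6 − 0.1300) = 13370 L/s.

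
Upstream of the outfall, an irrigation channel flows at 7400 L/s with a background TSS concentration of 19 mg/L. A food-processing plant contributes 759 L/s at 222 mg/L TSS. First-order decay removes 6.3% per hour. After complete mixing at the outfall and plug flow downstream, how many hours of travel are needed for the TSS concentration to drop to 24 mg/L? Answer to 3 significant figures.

Conservation of mass: C = (7400·19.00 + 759.0·222.0) / 8159 = 309100/8159 = 37.88 mg/L.
6.3%/h lost → k = −ln(1 − 0.063) = 0.06507 h⁻¹.
37.88·exp(−k·t) = 24 → t = ln(37.88/24)/k = 25250 s = 7.015 h.

7.02 h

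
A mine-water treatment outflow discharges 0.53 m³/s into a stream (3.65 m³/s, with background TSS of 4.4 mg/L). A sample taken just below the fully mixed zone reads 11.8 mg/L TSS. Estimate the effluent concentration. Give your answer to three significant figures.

Mass balance: 3.650·4.400 + 0.5300·Cₑ = 4.180·11.80
→ Cₑ = (4.180·11.80 − 3.650·4.400) / 0.5300 = 62.76 mg/L.

62.8 mg/L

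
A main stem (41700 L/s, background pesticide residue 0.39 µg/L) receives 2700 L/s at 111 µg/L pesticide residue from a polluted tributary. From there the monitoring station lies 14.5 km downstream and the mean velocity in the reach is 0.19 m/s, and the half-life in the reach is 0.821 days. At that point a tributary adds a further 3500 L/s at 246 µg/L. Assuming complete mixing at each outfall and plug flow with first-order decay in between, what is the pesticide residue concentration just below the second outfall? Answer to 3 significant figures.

21.1 µg/L

Flow-weighted average: C = (41700·0.3900 + 2700·111.0) / 44400 = 316000/44400 = 7.116 µg/L; combined flow 44400 L/s.
Travel time t = 14.5·1000 / 0.19 = 76320 s = 21.20 h.
Half-life 0.821 d → k = ln 2 / 0.821 = 0.8443 d⁻¹.
First-order decay: C = 7.116·exp(−k·t) = 7.116·0.4744 = 3.376 µg/L.
Second outfall: C = (44400·3.376 + 3500·246.0)/47900 = 21.10 µg/L.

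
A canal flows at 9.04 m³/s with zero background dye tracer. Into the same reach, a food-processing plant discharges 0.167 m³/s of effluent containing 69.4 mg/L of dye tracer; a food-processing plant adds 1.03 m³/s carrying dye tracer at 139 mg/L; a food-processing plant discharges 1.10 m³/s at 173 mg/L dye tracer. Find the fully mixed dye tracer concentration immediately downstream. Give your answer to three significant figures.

30.4 mg/L

Flow-weighted average: C = (9.040·0 + 0.1670·69.40 + 1.030·139.0 + 1.100·173.0) / 11.34 = 345.1/11.34 = 30.44 mg/L.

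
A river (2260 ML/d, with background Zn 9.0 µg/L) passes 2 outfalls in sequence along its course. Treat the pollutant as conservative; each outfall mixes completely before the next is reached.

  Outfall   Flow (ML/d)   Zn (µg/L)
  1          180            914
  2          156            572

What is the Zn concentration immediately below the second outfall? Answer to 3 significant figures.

After outfall 1: Q = 2260 + 180.0 = 2440 ML/d; C = (2260·9.000 + 180.0·914.0)/2440 = 75.76 µg/L.
After outfall 2: Q = 2440 + 156.0 = 2596 ML/d; C = (2440·75.76 + 156.0·572.0)/2596 = 105.6 µg/L.

106 µg/L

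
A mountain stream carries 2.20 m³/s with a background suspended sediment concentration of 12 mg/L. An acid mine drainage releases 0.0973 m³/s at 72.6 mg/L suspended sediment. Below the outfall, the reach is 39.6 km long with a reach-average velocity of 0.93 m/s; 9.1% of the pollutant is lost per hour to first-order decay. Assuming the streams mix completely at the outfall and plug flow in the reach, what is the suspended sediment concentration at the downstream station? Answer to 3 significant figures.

Mass balance: C = (2.200·12.00 + 0.09730·72.60) / 2.297 = 33.46/2.297 = 14.57 mg/L.
Travel time t = 39.6·1000 / 0.93 = 42580 s = 11.83 h.
9.1%/h lost → k = −ln(1 − 0.091) = 0.09541 h⁻¹.
First-order decay: C = 14.57·exp(−k·t) = 14.57·0.3235 = 4.713 mg/L.

4.71 mg/L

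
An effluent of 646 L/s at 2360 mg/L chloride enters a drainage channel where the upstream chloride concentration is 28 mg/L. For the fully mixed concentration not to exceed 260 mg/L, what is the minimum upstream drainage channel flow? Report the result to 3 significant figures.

Set C_mix = 260: (Q·28.00 + 646.0·2360) / (Q + 646.0) = 260
→ Q = 646.0·(2360 − 260)/(260 − 28.00) = 5847 L/s.

5850 L/s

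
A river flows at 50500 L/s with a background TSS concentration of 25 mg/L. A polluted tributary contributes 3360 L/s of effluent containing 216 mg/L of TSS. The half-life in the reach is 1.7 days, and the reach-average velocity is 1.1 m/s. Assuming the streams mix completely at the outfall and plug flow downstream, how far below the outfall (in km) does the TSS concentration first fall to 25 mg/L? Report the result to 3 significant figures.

90.8 km

Flow-weighted average: C = (50500·25.00 + 3360·216.0) / 53860 = 1988000/53860 = 36.92 mg/L.
Half-life 1.7 d → k = ln 2 / 1.7 = 0.4077 d⁻¹.
Set 36.92·exp(−k·t) = 25 → t = ln(36.92/25)/k = 82590 s = 22.94 h.
Distance = v·t = 1.1·82590 = 90850 m = 90.85 km.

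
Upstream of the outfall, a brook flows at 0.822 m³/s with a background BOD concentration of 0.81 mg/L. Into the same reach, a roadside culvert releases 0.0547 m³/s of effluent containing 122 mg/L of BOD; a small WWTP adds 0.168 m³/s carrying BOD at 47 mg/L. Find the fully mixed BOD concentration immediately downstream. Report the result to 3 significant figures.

After mixing, C = (0.8220·0.8100 + 0.05470·122.0 + 0.1680·47.00) / 1.045 = 15.24/1.045 = 14.58 mg/L.

14.6 mg/L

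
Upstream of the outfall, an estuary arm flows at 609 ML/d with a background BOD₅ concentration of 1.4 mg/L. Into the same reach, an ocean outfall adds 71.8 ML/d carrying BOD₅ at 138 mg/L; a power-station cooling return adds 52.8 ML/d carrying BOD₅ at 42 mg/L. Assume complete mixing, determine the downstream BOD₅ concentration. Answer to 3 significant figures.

Flow-weighted average: C = (609.0·1.400 + 71.80·138.0 + 52.80·42.00) / 733.6 = 12980/733.6 = 17.69 mg/L.

17.7 mg/L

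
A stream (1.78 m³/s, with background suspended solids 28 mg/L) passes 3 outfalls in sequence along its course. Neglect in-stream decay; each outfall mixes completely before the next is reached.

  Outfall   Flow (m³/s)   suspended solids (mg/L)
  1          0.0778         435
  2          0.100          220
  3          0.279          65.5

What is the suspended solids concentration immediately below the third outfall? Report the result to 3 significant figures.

55.4 mg/L

Outfall 1: combined Q = 1.858 m³/s; C = (1.780·28.00 + 0.07780·435.0)/1.858 = 45.04 mg/L.
Outfall 2: combined Q = 1.958 m³/s; C = (1.858·45.04 + 0.1000·220.0)/1.958 = 53.98 mg/L.
Outfall 3: combined Q = 2.237 m³/s; C = (1.958·53.98 + 0.2790·65.50)/2.237 = 55.42 mg/L.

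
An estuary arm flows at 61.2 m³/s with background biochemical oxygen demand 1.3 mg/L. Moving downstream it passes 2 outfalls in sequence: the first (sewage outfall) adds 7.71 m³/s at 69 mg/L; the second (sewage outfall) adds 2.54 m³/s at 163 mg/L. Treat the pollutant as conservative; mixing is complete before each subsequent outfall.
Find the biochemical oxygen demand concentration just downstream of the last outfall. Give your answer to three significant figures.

Below outfall 1: Q → 68.91 m³/s, C = (61.20·1.300 + 7.710·69.00)/68.91 = 8.875 mg/L.
Below outfall 2: Q → 71.45 m³/s, C = (68.91·8.875 + 2.540·163.0)/71.45 = 14.35 mg/L.

14.4 mg/L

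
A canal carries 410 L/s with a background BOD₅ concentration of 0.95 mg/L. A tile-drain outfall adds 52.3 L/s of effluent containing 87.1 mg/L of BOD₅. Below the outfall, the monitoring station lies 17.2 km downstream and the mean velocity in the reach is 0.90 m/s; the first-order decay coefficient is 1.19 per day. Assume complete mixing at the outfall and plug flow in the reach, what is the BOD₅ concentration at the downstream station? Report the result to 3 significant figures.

8.22 mg/L

Mixed concentration C = ΣQC/ΣQ = (410.0·0.9500 + 52.30·87.10) / 462.3 = 4945/462.3 = 10.70 mg/L.
Travel time t = 17.2·1000 / 0.90 = 19110 s = 5.309 h.
Decay over the reach: 10.70·exp(−kt) = 10.70·0.7686 = 8.221 mg/L.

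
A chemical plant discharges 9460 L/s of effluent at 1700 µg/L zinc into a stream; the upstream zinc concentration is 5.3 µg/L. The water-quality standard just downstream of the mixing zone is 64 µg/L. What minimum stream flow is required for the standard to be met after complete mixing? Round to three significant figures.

264000 L/s

Set C_mix = 64: (Q·5.300 + 9460·1700) / (Q + 9460) = 64
→ Q = 9460·(1700 − 64)/(64 − 5.300) = 263700 L/s.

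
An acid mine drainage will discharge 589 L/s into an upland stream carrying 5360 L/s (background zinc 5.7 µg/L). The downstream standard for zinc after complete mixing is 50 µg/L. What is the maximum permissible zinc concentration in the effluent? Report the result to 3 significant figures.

453 µg/L

At the limit, (Qr·Cr + Qe·Cₑ)/(Qr + Qe) = 50:
Cₑ = (5949·50 − 5360·5.700) / 589.0 = 453.1 µg/L.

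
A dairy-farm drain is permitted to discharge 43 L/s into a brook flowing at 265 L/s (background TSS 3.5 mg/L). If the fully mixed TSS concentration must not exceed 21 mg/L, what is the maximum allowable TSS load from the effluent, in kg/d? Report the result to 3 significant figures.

479 kg/d

Mass balance at the limit: 265.0·3.500 + 43.00·Cₑ = 308.0·21 → Cₑ = 128.8 mg/L.
43.00 L/s = 0.04300 m³/s. Load = 0.04300 m³/s × 128.8 g/m³ × 86 400 s/d = 478.7 kg/d.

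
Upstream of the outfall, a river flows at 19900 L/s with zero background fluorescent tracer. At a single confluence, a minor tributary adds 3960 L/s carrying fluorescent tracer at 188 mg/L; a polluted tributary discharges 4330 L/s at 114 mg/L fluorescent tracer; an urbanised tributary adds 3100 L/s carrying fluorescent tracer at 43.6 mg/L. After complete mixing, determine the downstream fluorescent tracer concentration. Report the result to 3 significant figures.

Flow-weighted average: C = (19900·0 + 3960·188.0 + 4330·114.0 + 3100·43.60) / 31290 = 1373000/31290 = 43.89 mg/L.

43.9 mg/L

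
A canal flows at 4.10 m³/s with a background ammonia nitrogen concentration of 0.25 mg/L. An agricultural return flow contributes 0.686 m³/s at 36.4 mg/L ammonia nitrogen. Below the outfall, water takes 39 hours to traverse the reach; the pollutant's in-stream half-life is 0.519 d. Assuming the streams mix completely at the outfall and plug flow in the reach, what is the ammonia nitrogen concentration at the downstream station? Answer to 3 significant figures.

Conservation of mass: C = (4.100·0.2500 + 0.6860·36.40) / 4.786 = 26.00/4.786 = 5.432 mg/L.
Half-life 0.519 d → k = ln 2 / 0.519 = 1.336 d⁻¹.
Decay over the reach: 5.432·exp(−kt) = 5.432·0.1141 = 0.6200 mg/L.

0.620 mg/L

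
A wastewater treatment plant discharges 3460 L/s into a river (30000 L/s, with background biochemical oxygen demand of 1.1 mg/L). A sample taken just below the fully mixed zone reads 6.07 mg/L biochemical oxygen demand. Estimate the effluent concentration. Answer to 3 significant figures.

Mass balance: 30000·1.100 + 3460·Cₑ = 33460·6.070
→ Cₑ = (33460·6.070 − 30000·1.100) / 3460 = 49.16 mg/L.

49.2 mg/L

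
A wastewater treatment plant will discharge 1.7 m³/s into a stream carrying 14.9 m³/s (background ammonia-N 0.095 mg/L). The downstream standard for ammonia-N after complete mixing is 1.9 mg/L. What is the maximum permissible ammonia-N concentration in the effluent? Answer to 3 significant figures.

At the limit, (Qr·Cr + Qe·Cₑ)/(Qr + Qe) = 1.9:
Cₑ = (16.60·1.9 − 14.90·0.09500) / 1.700 = 17.72 mg/L.

17.7 mg/L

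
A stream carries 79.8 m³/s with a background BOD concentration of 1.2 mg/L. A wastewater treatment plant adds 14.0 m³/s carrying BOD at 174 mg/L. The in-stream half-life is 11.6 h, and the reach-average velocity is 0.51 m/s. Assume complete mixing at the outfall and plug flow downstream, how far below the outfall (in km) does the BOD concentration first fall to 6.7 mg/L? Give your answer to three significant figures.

After mixing, C = (79.80·1.200 + 14.00·174.0) / 93.80 = 2532/93.80 = 26.99 mg/L.
Half-life 11.6 h → k = ln 2 / 11.6 = 0.05975 h⁻¹ = 1.434 d⁻¹.
Set 26.99·exp(−k·t) = 6.7 → t = ln(26.99/6.7)/k = 83950 s = 23.32 h.
Distance = v·t = 0.51·83950 = 42810 m = 42.81 km.

42.8 km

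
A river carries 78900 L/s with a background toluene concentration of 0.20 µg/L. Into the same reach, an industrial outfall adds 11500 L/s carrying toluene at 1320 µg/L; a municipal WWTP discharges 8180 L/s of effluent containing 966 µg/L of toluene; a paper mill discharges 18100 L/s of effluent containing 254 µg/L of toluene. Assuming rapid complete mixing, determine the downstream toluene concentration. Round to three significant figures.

Mixed concentration C = ΣQC/ΣQ = (78900·0.2000 + 11500·1320 + 8180·966.0 + 18100·254.0) / 116700 = 27700000/116700 = 237.4 µg/L.

237 µg/L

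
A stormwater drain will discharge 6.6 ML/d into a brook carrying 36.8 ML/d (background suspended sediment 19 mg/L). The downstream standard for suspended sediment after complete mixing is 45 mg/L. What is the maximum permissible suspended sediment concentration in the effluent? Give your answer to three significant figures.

190 mg/L

At the limit, (Qr·Cr + Qe·Cₑ)/(Qr + Qe) = 45:
Cₑ = (43.40·45 − 36.80·19.00) / 6.600 = 190.0 mg/L.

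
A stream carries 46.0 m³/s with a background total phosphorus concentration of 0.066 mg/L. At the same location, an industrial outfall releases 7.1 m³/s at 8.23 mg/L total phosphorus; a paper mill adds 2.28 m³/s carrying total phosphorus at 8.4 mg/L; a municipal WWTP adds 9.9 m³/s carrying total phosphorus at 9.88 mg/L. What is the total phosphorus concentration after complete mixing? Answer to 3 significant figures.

2.73 mg/L

After mixing, C = (46.00·0.06600 + 7.100·8.230 + 2.280·8.400 + 9.900·9.880) / 65.28 = 178.4/65.28 = 2.733 mg/L.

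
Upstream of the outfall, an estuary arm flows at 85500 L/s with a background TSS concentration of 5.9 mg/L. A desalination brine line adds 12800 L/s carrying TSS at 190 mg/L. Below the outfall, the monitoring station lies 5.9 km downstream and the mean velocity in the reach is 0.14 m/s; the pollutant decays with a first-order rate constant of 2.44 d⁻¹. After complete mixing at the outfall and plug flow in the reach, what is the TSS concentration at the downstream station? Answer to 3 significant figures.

Flow-weighted average: C = (85500·5.900 + 12800·190.0) / 98300 = 2936000/98300 = 29.87 mg/L.
Travel time t = 5.9·1000 / 0.14 = 42140 s = 11.71 h.
After decay, C = 29.87 × e^(−kt) = 29.87 × 0.3042 = 9.086 mg/L.

9.09 mg/L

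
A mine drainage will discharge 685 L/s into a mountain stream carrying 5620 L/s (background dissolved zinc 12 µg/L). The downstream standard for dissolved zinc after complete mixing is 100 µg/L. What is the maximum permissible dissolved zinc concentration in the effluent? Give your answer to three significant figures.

At the limit, (Qr·Cr + Qe·Cₑ)/(Qr + Qe) = 100:
Cₑ = (6305·100 − 5620·12.00) / 685.0 = 822.0 µg/L.

822 µg/L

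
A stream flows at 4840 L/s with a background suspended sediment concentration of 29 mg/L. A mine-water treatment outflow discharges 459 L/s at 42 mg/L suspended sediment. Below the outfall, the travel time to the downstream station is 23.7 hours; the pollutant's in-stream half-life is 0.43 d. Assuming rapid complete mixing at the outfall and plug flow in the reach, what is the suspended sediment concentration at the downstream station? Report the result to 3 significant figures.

Flow-weighted average: C = (4840·29.00 + 459.0·42.00) / 5299 = 159600/5299 = 30.13 mg/L.
Half-life 0.43 d → k = ln 2 / 0.43 = 1.612 d⁻¹.
First-order decay: C = 30.13·exp(−k·t) = 30.13·0.2036 = 6.132 mg/L.

6.13 mg/L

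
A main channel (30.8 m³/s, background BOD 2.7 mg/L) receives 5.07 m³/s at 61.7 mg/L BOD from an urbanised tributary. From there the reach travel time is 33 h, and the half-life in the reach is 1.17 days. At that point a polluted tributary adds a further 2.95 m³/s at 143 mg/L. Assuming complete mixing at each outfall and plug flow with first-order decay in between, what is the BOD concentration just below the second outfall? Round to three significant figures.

Mass balance: C = (30.80·2.700 + 5.070·61.70) / 35.87 = 396.0/35.87 = 11.04 mg/L; combined flow 35.87 m³/s.
Half-life 1.17 d → k = ln 2 / 1.17 = 0.5924 d⁻¹.
After decay, C = 11.04 × e^(−kt) = 11.04 × 0.4428 = 4.888 mg/L.
At the second outfall, C = (35.87·4.888 + 2.950·143.0) / (35.87 + 2.950) = 15.38 mg/L.

15.4 mg/L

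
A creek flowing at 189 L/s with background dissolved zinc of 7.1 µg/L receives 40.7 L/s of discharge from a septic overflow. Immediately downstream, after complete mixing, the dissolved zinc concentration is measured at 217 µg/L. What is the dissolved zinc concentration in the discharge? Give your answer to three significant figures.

1190 µg/L

Mass balance: 189.0·7.100 + 40.70·Cₑ = 229.7·217.0
→ Cₑ = (229.7·217.0 − 189.0·7.100) / 40.70 = 1192 µg/L.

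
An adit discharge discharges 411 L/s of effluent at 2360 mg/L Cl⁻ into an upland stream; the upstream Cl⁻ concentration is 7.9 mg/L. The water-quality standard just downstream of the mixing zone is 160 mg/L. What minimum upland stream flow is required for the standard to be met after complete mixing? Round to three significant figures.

5940 L/s

Set C_mix = 160: (Q·7.900 + 411.0·2360) / (Q + 411.0) = 160
→ Q = 411.0·(2360 − 160)/(160 − 7.900) = 5945 L/s.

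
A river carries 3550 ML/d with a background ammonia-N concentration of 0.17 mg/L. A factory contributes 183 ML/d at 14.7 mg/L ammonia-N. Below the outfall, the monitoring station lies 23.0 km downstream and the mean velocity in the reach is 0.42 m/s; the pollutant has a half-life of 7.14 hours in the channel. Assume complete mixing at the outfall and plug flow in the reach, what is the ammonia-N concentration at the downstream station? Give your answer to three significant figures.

0.201 mg/L

After mixing, C = (3550·0.1700 + 183.0·14.70) / 3733 = 3294/3733 = 0.8823 mg/L.
Travel time t = 23.0·1000 / 0.42 = 54760 s = 15.21 h.
Half-life 7.14 h → k = ln 2 / 7.14 = 0.09708 h⁻¹ = 2.330 d⁻¹.
Decay over the reach: 0.8823·exp(−kt) = 0.8823·0.2284 = 0.2015 mg/L.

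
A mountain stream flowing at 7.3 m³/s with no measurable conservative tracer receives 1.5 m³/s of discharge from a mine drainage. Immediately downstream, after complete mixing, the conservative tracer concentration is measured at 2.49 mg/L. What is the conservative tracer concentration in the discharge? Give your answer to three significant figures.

14.6 mg/L

Mass balance: 7.300·0 + 1.500·Cₑ = 8.800·2.490
→ Cₑ = (8.800·2.490 − 7.300·0) / 1.500 = 14.61 mg/L.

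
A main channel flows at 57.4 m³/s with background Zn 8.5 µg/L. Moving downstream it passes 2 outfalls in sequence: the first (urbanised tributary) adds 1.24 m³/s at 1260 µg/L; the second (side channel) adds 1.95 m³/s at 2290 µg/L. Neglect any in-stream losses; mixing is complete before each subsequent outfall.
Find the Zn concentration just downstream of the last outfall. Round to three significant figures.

After outfall 1: Q = 57.40 + 1.240 = 58.64 m³/s; C = (57.40·8.500 + 1.240·1260)/58.64 = 34.96 µg/L.
After outfall 2: Q = 58.64 + 1.950 = 60.59 m³/s; C = (58.64·34.96 + 1.950·2290)/60.59 = 107.5 µg/L.

108 µg/L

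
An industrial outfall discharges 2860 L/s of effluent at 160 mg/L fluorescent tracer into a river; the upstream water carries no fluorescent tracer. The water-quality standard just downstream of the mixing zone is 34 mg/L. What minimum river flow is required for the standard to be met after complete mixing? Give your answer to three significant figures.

10600 L/s

Set C_mix = 34: (Q·0 + 2860·160.0) / (Q + 2860) = 34
→ Q = 2860·(160.0 − 34)/(34 − 0) = 10600 L/s.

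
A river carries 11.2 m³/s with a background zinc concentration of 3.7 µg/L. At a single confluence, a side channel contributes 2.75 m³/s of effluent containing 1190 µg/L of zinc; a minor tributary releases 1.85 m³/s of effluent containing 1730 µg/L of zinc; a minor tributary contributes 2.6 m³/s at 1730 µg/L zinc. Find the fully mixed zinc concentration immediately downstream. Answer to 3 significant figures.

Mixed concentration C = ΣQC/ΣQ = (11.20·3.700 + 2.750·1190 + 1.850·1730 + 2.600·1730) / 18.40 = 11010/18.40 = 598.5 µg/L.

599 µg/L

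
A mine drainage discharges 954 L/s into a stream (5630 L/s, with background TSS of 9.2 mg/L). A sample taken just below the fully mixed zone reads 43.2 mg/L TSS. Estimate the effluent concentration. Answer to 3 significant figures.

244 mg/L

Mass balance: 5630·9.200 + 954.0·Cₑ = 6584·43.20
→ Cₑ = (6584·43.20 − 5630·9.200) / 954.0 = 243.8 mg/L.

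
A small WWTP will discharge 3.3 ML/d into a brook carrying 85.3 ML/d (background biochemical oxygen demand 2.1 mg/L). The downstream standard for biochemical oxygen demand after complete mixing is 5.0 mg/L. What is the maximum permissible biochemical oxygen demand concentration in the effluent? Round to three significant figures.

80.0 mg/L

At the limit, (Qr·Cr + Qe·Cₑ)/(Qr + Qe) = 5.0:
Cₑ = (88.60·5.0 − 85.30·2.100) / 3.300 = 79.96 mg/L.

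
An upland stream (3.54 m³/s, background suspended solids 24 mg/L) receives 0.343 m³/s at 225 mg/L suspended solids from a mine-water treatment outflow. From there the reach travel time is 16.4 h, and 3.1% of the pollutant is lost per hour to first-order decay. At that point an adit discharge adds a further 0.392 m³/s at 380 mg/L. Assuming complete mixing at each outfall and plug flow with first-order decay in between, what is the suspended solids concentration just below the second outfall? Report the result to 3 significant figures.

Flow-weighted average: C = (3.540·24.00 + 0.3430·225.0) / 3.883 = 162.1/3.883 = 41.76 mg/L; combined flow 3.883 m³/s.
3.1%/h lost → k = −ln(1 − 0.031) = 0.03149 h⁻¹.
Decay over the reach: 41.76·exp(−kt) = 41.76·0.5966 = 24.91 mg/L.
Second outfall: C = (3.883·24.91 + 0.3920·380.0)/4.275 = 57.47 mg/L.

57.5 mg/L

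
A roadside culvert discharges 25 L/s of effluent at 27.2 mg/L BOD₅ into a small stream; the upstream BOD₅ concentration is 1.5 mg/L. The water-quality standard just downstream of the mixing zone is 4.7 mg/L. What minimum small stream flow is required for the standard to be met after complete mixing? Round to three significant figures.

Set C_mix = 4.7: (Q·1.500 + 25.00·27.20) / (Q + 25.00) = 4.7
→ Q = 25.00·(27.20 − 4.7)/(4.7 − 1.500) = 175.8 L/s.

176 L/s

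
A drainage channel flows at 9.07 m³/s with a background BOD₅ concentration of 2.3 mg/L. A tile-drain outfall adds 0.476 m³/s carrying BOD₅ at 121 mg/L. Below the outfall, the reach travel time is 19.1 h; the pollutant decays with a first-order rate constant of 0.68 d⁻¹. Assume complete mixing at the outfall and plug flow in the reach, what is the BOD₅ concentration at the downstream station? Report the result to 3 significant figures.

Flow-weighted average: C = (9.070·2.300 + 0.4760·121.0) / 9.546 = 78.46/9.546 = 8.219 mg/L.
First-order decay: C = 8.219·exp(−k·t) = 8.219·0.5821 = 4.784 mg/L.

4.78 mg/L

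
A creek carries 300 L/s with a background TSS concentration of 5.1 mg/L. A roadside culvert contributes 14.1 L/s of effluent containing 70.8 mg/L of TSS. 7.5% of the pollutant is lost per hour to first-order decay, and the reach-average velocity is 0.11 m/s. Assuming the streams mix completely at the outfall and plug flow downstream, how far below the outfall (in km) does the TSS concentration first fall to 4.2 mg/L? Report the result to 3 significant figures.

Flow-weighted average: C = (300.0·5.100 + 14.10·70.80) / 314.1 = 2528/314.1 = 8.049 mg/L.
7.5%/h lost → k = −ln(1 − 0.075) = 0.07796 h⁻¹.
Set 8.049·exp(−k·t) = 4.2 → t = ln(8.049/4.2)/k = 30040 s = 8.344 h.
Distance = v·t = 0.11·30040 = 3304 m = 3.304 km.

3.30 km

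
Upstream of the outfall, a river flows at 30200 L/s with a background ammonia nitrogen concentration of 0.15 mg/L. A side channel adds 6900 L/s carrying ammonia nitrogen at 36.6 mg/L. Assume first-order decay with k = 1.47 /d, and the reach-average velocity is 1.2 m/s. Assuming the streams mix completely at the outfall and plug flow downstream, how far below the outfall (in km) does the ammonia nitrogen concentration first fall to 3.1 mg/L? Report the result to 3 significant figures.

56.7 km

Conservation of mass: C = (30200·0.1500 + 6900·36.60) / 37100 = 257100/37100 = 6.929 mg/L.
Set 6.929·exp(−k·t) = 3.1 → t = ln(6.929/3.1)/k = 47270 s = 13.13 h.
Distance = v·t = 1.2·47270 = 56730 m = 56.73 km.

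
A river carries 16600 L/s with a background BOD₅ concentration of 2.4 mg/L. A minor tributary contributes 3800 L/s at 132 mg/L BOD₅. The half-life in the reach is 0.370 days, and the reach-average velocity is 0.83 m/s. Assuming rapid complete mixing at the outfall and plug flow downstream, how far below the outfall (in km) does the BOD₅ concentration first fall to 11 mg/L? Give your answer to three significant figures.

After mixing, C = (16600·2.400 + 3800·132.0) / 20400 = 541400/20400 = 26.54 mg/L.
Half-life 0.370 d → k = ln 2 / 0.370 = 1.873 d⁻¹.
Set 26.54·exp(−k·t) = 11 → t = ln(26.54/11)/k = 40620 s = 11.28 h.
Distance = v·t = 0.83·40620 = 33720 m = 33.72 km.

33.7 km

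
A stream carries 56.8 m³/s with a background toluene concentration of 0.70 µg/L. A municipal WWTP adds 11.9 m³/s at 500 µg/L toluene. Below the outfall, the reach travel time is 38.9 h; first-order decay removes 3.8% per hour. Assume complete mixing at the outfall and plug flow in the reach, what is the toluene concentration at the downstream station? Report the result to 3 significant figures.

Conservation of mass: C = (56.80·0.7000 + 11.90·500.0) / 68.70 = 5990/68.70 = 87.19 µg/L.
3.8%/h lost → k = −ln(1 − 0.038) = 0.03874 h⁻¹.
Applying C = C₀e^(−kt): 87.19 × 0.2216 = 19.32 µg/L.

19.3 µg/L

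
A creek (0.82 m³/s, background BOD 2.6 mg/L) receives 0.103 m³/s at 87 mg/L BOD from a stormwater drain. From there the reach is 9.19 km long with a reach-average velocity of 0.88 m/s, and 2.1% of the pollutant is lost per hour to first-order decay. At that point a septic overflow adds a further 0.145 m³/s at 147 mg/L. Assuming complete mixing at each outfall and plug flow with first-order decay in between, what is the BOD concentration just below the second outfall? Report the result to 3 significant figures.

29.7 mg/L

Conservation of mass: C = (0.8200·2.600 + 0.1030·87.00) / 0.9230 = 11.09/0.9230 = 12.02 mg/L; combined flow 0.9230 m³/s.
Travel time t = 9.19·1000 / 0.88 = 10440 s = 2.901 h.
2.1%/h lost → k = −ln(1 − 0.021) = 0.02122 h⁻¹.
Decay over the reach: 12.02·exp(−kt) = 12.02·0.9403 = 11.30 mg/L.
At the second outfall, C = (0.9230·11.30 + 0.1450·147.0) / (0.9230 + 0.1450) = 29.72 mg/L.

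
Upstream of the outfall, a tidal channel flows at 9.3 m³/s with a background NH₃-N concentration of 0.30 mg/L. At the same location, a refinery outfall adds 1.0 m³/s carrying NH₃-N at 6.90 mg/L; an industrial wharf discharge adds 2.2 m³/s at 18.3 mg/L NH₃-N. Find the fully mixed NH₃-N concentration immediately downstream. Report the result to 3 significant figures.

Conservation of mass: C = (9.300·0.3000 + 1.000·6.900 + 2.200·18.30) / 12.50 = 49.95/12.50 = 3.996 mg/L.

4.00 mg/L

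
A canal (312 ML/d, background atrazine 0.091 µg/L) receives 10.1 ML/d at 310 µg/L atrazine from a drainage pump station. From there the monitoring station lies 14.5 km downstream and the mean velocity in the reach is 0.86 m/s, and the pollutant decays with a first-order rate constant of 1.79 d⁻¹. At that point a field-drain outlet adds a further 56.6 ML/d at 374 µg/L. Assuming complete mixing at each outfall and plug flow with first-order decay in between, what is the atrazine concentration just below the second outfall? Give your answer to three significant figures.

Flow-weighted average: C = (312.0·0.09100 + 10.10·310.0) / 322.1 = 3159/322.1 = 9.809 µg/L; combined flow 322.1 ML/d.
Travel time t = 14.5·1000 / 0.86 = 16860 s = 4.683 h.
After decay, C = 9.809 × e^(−kt) = 9.809 × 0.7052 = 6.917 µg/L.
At the second outfall, C = (322.1·6.917 + 56.60·374.0) / (322.1 + 56.60) = 61.78 µg/L.

61.8 µg/L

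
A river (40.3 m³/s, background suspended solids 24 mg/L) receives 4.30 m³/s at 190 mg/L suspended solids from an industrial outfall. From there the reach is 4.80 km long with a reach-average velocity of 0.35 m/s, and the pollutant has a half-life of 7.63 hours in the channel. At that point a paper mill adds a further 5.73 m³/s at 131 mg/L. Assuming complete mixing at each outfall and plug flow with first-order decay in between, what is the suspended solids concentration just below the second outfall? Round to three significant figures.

40.0 mg/L

Conservation of mass: C = (40.30·24.00 + 4.300·190.0) / 44.60 = 1784/44.60 = 40.00 mg/L; combined flow 44.60 m³/s.
Travel time t = 4.80·1000 / 0.35 = 13710 s = 3.810 h.
Half-life 7.63 h → k = ln 2 / 7.63 = 0.09084 h⁻¹ = 2.180 d⁻¹.
First-order decay: C = 40.00·exp(−k·t) = 40.00·0.7075 = 28.30 mg/L.
Second outfall: C = (44.60·28.30 + 5.730·131.0)/50.33 = 39.99 mg/L.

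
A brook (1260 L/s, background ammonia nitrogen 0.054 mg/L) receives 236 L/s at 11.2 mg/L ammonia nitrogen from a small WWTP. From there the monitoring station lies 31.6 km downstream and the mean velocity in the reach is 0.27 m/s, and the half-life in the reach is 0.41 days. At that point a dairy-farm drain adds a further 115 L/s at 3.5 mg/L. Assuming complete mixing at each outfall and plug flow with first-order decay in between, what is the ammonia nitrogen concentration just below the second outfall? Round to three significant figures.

Mass balance: C = (1260·0.05400 + 236.0·11.20) / 1496 = 2711/1496 = 1.812 mg/L; combined flow 1496 L/s.
Travel time t = 31.6·1000 / 0.27 = 117000 s = 32.51 h.
Half-life 0.41 d → k = ln 2 / 0.41 = 1.691 d⁻¹.
First-order decay: C = 1.812·exp(−k·t) = 1.812·0.1013 = 0.1835 mg/L.
At the second outfall, C = (1496·0.1835 + 115.0·3.500) / (1496 + 115.0) = 0.4203 mg/L.

0.420 mg/L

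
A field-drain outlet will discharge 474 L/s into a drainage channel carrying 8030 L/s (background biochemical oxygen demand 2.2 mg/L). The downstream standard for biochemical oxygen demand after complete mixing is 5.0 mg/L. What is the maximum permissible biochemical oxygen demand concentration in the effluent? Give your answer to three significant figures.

52.4 mg/L

At the limit, (Qr·Cr + Qe·Cₑ)/(Qr + Qe) = 5.0:
Cₑ = (8504·5.0 − 8030·2.200) / 474.0 = 52.43 mg/L.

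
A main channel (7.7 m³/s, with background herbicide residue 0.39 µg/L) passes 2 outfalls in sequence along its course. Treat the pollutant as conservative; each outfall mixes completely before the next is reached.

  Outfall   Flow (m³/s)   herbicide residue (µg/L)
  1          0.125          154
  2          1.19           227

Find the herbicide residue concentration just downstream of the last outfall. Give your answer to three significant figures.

Below outfall 1: Q → 7.825 m³/s, C = (7.700·0.3900 + 0.1250·154.0)/7.825 = 2.844 µg/L.
Below outfall 2: Q → 9.015 m³/s, C = (7.825·2.844 + 1.190·227.0)/9.015 = 32.43 µg/L.

32.4 µg/L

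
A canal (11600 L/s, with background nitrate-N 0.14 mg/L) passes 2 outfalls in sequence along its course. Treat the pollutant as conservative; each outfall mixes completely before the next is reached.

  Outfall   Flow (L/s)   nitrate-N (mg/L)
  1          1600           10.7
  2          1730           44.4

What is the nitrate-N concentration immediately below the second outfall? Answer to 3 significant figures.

6.40 mg/L

Below outfall 1: Q → 13200 L/s, C = (11600·0.1400 + 1600·10.70)/13200 = 1.420 mg/L.
Below outfall 2: Q → 14930 L/s, C = (13200·1.420 + 1730·44.40)/14930 = 6.400 mg/L.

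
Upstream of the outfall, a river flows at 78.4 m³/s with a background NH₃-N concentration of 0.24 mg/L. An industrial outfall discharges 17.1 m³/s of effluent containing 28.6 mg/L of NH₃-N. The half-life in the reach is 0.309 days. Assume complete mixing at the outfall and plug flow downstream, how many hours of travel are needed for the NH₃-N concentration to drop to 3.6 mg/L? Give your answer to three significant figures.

4.17 h

After mixing, C = (78.40·0.2400 + 17.10·28.60) / 95.50 = 507.9/95.50 = 5.318 mg/L.
Half-life 0.309 d → k = ln 2 / 0.309 = 2.243 d⁻¹.
5.318·exp(−k·t) = 3.6 → t = ln(5.318/3.6)/k = 15030 s = 4.175 h.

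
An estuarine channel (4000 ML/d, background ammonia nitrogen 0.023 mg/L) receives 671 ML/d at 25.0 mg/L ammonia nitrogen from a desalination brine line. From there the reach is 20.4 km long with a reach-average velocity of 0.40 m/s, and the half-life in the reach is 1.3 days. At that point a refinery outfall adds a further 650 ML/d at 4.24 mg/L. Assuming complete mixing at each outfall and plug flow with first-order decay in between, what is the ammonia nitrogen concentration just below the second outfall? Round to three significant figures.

2.83 mg/L

Mixed concentration C = ΣQC/ΣQ = (4000·0.02300 + 671.0·25.00) / 4671 = 16870/4671 = 3.611 mg/L; combined flow 4671 ML/d.
Travel time t = 20.4·1000 / 0.40 = 51000 s = 14.17 h.
Half-life 1.3 d → k = ln 2 / 1.3 = 0.5332 d⁻¹.
Applying C = C₀e^(−kt): 3.611 × 0.7300 = 2.636 mg/L.
Second outfall: C = (4671·2.636 + 650.0·4.240)/5321 = 2.832 mg/L.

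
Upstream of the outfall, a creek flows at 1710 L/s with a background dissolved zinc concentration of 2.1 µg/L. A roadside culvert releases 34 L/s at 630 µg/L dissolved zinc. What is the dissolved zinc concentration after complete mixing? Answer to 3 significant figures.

14.3 µg/L

Mixed concentration C = ΣQC/ΣQ = (1710·2.100 + 34.00·630.0) / 1744 = 25010/1744 = 14.34 µg/L.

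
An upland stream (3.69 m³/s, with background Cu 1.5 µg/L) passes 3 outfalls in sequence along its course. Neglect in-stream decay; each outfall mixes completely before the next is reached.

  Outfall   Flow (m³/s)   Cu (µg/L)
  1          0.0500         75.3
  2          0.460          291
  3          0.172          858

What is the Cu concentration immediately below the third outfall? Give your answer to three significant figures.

After outfall 1: Q = 3.690 + 0.05000 = 3.740 m³/s; C = (3.690·1.500 + 0.05000·75.30)/3.740 = 2.487 µg/L.
After outfall 2: Q = 3.740 + 0.4600 = 4.200 m³/s; C = (3.740·2.487 + 0.4600·291.0)/4.200 = 34.09 µg/L.
After outfall 3: Q = 4.200 + 0.1720 = 4.372 m³/s; C = (4.200·34.09 + 0.1720·858.0)/4.372 = 66.50 µg/L.

66.5 µg/L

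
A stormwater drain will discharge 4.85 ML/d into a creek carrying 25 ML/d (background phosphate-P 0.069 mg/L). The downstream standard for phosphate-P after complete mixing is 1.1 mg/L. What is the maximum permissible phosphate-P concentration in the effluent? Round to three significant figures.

At the limit, (Qr·Cr + Qe·Cₑ)/(Qr + Qe) = 1.1:
Cₑ = (29.85·1.1 − 25.00·0.06900) / 4.850 = 6.414 mg/L.

6.41 mg/L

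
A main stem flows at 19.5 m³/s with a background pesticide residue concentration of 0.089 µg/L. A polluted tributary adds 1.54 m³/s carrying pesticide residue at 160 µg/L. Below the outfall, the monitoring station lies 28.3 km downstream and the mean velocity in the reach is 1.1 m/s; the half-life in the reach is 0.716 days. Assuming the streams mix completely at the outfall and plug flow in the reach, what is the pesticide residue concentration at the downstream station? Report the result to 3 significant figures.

Mass balance: C = (19.50·0.08900 + 1.540·160.0) / 21.04 = 248.1/21.04 = 11.79 µg/L.
Travel time t = 28.3·1000 / 1.1 = 25730 s = 7.146 h.
Half-life 0.716 d → k = ln 2 / 0.716 = 0.9681 d⁻¹.
After decay, C = 11.79 × e^(−kt) = 11.79 × 0.7496 = 8.840 µg/L.

8.84 µg/L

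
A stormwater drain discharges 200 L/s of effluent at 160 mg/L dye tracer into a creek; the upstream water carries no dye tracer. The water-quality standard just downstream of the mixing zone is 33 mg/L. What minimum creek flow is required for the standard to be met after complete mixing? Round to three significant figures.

Set C_mix = 33: (Q·0 + 200.0·160.0) / (Q + 200.0) = 33
→ Q = 200.0·(160.0 − 33)/(33 − 0) = 769.7 L/s.

770 L/s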